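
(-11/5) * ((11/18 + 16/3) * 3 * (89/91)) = -104753/2730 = -38.37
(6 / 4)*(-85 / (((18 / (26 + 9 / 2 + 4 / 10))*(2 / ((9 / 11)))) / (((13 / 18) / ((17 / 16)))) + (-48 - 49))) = 341445 / 254156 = 1.34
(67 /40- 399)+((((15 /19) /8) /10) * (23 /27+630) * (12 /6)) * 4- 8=-2431763 /6840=-355.52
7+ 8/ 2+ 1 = 12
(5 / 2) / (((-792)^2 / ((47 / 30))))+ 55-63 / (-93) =12991893425 / 233342208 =55.68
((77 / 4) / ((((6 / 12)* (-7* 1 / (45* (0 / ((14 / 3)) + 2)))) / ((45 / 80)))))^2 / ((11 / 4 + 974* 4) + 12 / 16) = 1804275 / 90752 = 19.88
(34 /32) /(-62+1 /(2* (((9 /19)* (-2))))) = -153 /9004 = -0.02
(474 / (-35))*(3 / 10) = -711 / 175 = -4.06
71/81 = 0.88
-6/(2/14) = -42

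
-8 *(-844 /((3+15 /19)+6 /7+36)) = 449008 /2703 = 166.11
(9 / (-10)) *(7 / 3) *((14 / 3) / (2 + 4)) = -49 / 30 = -1.63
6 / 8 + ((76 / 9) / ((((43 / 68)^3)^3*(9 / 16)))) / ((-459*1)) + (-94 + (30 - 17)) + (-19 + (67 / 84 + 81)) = -299694868304171907047 / 15388380592282258974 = -19.48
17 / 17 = 1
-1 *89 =-89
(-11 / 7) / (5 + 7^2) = -11 / 378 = -0.03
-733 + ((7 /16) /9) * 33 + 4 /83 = -2913689 /3984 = -731.35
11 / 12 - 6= -61 / 12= -5.08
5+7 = 12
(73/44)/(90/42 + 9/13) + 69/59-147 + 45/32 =-385355239/2679072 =-143.84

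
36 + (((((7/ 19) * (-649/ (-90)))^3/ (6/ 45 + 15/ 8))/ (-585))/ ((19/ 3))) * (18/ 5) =743931375910486/ 20669969458125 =35.99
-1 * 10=-10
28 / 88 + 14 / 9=371 / 198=1.87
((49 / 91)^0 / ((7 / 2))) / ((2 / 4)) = 4 / 7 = 0.57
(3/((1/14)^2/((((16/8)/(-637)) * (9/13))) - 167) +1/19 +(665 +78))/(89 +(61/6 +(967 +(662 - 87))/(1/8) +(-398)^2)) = 206564004/47493356669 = 0.00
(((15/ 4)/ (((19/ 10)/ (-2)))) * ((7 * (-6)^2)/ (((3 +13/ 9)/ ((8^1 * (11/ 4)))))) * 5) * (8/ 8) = -467775/ 19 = -24619.74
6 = 6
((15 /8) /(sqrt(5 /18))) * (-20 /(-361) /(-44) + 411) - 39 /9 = -13 /3 + 3672171 * sqrt(10) /7942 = 1457.82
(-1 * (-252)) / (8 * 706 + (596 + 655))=252 / 6899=0.04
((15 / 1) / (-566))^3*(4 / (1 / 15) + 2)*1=-104625 / 90660748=-0.00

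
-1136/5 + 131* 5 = 2139/5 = 427.80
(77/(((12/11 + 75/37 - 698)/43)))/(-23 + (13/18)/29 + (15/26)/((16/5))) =20902074336/99994758239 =0.21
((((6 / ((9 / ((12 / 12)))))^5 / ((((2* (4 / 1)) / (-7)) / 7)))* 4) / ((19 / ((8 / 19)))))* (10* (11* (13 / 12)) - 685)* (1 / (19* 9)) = 10646720 / 45001899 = 0.24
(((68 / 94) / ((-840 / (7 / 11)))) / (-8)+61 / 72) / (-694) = -630791 / 516669120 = -0.00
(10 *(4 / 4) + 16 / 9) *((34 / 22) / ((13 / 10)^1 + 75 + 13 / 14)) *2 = 140 / 297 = 0.47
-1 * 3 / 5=-0.60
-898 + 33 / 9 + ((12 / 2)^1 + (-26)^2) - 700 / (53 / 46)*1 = -130361 / 159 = -819.88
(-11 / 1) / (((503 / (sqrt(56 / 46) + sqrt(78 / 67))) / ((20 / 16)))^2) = -504625 / 3119094952-275 * sqrt(841386) / 1559547476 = -0.00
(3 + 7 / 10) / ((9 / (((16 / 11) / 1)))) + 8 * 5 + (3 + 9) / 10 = 4138 / 99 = 41.80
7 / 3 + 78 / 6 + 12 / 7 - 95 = -1637 / 21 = -77.95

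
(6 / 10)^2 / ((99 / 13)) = 13 / 275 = 0.05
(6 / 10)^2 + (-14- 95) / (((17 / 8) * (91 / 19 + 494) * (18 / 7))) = 11600129 / 36249525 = 0.32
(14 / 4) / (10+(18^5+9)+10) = 7 / 3779194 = 0.00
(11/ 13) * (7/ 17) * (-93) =-7161/ 221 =-32.40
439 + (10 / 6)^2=3976 / 9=441.78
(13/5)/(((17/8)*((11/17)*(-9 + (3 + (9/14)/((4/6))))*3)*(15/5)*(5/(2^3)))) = -23296/348975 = -0.07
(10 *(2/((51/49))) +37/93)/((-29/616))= -19101544/45849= -416.62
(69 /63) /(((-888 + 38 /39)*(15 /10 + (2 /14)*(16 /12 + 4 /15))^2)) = -14950 /36177911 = -0.00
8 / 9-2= -10 / 9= -1.11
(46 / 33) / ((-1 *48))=-23 / 792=-0.03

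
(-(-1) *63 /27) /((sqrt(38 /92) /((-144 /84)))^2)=2208 /133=16.60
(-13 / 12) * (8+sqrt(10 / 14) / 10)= -26 / 3 - 13 * sqrt(35) / 840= -8.76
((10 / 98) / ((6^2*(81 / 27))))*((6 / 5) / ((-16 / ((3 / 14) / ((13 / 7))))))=-1 / 122304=-0.00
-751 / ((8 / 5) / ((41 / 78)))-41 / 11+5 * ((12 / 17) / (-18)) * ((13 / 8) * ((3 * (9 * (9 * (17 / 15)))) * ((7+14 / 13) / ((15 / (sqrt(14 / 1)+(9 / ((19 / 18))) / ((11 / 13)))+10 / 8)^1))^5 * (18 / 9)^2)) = -172426875783563607189445298319815044191600098983 / 1781326424333823752667192790859150400351408-69500169674402896155991913594986827253598208 * sqrt(14) / 3373724288511029834596956043293845455211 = -173876.65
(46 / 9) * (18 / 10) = 46 / 5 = 9.20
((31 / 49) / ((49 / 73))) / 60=2263 / 144060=0.02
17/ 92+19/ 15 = 2003/ 1380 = 1.45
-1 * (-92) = 92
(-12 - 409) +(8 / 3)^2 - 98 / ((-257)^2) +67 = -206205860 / 594441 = -346.89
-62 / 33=-1.88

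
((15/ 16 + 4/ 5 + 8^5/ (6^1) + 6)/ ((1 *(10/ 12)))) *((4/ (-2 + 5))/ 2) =1312577/ 300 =4375.26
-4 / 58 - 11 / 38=-395 / 1102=-0.36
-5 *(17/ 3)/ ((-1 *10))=17/ 6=2.83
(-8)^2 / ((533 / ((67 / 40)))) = 536 / 2665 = 0.20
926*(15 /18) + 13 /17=39394 /51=772.43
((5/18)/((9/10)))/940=5/15228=0.00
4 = 4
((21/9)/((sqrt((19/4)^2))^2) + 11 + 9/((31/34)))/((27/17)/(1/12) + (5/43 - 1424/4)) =-514750463/8266310487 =-0.06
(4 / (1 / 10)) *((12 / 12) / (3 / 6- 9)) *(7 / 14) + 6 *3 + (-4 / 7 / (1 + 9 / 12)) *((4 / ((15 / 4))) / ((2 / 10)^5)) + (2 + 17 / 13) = -34744217 / 32487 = -1069.48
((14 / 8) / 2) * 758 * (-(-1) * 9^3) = 1934037 / 4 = 483509.25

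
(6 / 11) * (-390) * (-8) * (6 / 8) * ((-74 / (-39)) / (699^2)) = 2960 / 597179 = 0.00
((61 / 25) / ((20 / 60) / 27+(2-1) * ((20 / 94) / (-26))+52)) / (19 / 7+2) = 7044219 / 707777950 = 0.01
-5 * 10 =-50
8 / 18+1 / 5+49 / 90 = 107 / 90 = 1.19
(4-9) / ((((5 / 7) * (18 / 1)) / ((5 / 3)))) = -35 / 54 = -0.65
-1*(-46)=46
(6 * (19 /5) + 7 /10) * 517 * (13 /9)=17549.28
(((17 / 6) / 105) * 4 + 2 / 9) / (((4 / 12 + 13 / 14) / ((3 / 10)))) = 104 / 1325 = 0.08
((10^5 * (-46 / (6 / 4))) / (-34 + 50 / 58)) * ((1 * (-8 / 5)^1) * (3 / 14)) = -213440000 / 6727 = -31728.85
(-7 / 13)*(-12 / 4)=21 / 13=1.62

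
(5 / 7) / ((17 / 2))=10 / 119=0.08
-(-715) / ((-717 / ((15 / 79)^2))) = -53625 / 1491599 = -0.04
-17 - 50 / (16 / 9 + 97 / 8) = -20617 / 1001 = -20.60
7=7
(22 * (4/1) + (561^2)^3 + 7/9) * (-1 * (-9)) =280556074917247048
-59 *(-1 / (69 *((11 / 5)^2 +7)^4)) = 0.00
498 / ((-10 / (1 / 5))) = -249 / 25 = -9.96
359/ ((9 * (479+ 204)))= 359/ 6147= 0.06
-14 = -14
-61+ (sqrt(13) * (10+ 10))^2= 5139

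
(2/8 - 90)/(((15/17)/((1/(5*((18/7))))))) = -7.91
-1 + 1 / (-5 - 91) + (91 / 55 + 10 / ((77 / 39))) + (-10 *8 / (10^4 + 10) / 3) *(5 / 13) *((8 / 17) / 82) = 2259556541 / 395784480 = 5.71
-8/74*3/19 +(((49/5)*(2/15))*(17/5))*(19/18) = 11085881/2372625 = 4.67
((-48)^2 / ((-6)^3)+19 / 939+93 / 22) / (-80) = 132607 / 1652640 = 0.08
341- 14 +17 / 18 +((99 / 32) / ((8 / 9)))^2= 200574433 / 589824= 340.06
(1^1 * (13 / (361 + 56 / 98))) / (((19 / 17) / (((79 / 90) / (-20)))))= -122213 / 86560200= -0.00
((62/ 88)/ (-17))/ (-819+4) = 31/ 609620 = 0.00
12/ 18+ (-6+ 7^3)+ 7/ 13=338.21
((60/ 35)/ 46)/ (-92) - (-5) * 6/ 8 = 55539/ 14812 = 3.75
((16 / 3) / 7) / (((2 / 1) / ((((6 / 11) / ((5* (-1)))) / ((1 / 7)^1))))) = -16 / 55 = -0.29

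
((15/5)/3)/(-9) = -1/9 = -0.11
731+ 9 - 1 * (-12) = 752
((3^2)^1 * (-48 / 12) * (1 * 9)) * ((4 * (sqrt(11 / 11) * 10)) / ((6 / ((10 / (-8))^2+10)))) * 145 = -3621375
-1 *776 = -776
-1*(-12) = 12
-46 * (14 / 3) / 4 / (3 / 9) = -161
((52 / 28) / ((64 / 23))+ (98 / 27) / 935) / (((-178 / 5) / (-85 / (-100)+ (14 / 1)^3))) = -138928917541 / 2684183040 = -51.76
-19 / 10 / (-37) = 19 / 370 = 0.05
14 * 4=56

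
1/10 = 0.10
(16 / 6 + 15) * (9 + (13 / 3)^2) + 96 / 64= 26581 / 54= 492.24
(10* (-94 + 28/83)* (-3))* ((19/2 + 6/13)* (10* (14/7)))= 46464600/83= 559814.46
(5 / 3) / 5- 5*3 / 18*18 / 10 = -7 / 6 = -1.17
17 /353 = 0.05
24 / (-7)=-24 / 7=-3.43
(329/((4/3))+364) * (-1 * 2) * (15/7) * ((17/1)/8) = -88995/16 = -5562.19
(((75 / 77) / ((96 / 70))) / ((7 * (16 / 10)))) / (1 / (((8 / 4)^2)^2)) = 625 / 616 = 1.01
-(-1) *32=32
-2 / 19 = -0.11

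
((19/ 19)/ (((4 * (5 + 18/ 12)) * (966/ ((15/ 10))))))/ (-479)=-1/ 8020376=-0.00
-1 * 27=-27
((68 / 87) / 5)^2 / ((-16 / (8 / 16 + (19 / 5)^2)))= -23987 / 1051250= -0.02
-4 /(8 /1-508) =1 /125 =0.01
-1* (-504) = 504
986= 986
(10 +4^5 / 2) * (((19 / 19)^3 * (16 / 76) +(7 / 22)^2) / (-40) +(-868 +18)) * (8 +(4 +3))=-244818156861 / 36784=-6655561.03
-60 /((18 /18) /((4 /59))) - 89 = -5491 /59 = -93.07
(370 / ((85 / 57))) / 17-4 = 3062 / 289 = 10.60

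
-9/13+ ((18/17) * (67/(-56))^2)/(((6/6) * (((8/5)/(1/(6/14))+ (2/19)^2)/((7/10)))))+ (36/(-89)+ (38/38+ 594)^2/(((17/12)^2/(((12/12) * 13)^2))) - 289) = 330387318896632093/11082616064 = 29811311.43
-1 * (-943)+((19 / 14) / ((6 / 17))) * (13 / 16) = 1271591 / 1344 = 946.12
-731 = -731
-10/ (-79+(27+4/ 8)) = 0.19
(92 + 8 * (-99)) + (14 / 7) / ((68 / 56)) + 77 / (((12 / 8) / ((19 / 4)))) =-46361 / 102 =-454.52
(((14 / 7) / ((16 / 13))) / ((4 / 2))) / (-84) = -13 / 1344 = -0.01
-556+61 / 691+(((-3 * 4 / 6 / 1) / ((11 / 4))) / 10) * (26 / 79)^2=-131858127889 / 237189205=-555.92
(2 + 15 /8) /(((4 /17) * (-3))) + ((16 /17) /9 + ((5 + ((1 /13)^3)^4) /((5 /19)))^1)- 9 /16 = 7444320648760834549 /570337123798334880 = 13.05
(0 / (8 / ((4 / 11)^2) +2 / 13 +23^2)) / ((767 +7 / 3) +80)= 0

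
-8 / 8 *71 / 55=-71 / 55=-1.29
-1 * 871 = -871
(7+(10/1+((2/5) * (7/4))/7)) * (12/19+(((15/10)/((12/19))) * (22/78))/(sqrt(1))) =4629/208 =22.25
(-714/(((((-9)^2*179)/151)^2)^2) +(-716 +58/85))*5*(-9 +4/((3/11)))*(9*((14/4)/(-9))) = 70935.67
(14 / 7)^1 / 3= 2 / 3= 0.67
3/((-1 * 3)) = -1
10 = 10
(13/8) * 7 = 91/8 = 11.38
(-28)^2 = 784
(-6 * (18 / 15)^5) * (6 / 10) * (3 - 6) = 419904 / 15625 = 26.87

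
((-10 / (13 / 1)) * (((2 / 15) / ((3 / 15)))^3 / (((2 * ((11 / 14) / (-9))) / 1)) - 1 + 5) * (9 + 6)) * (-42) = 159600 / 143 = 1116.08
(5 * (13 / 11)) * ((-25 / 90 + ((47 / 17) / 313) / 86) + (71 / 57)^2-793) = -12752005790420 / 2725730139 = -4678.38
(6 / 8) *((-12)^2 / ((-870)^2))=3 / 21025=0.00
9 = 9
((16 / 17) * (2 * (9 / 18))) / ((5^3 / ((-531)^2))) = 4511376 / 2125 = 2123.00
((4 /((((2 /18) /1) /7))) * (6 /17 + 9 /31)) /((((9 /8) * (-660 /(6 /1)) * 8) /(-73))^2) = 4215239 /4782525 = 0.88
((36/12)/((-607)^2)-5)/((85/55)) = -20264662/6263633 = -3.24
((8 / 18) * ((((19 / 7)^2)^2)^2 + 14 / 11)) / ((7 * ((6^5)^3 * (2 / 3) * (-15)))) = -37379980133 / 939196174201607798784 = -0.00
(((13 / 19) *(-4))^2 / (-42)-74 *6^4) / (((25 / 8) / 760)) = -46531172864 / 1995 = -23323896.17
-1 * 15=-15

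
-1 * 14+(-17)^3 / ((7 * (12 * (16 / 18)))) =-79.80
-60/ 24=-5/ 2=-2.50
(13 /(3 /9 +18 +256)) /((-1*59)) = -39 /48557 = -0.00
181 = 181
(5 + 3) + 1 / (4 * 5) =161 / 20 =8.05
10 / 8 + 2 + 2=5.25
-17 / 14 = -1.21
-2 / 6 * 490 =-490 / 3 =-163.33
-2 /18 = -0.11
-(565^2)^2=-101904600625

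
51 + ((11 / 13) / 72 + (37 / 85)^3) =29370037583 / 574821000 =51.09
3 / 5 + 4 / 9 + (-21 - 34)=-53.96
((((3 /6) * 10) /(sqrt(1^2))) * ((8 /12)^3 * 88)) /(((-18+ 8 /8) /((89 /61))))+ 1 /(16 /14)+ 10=-70327 /223992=-0.31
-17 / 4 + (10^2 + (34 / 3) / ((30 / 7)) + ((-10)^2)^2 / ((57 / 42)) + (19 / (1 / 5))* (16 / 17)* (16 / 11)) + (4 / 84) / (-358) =6087702376909 / 801343620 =7596.87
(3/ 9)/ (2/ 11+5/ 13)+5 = 1358/ 243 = 5.59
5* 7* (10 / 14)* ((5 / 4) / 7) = 125 / 28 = 4.46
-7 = -7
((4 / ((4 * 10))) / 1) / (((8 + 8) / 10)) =1 / 16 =0.06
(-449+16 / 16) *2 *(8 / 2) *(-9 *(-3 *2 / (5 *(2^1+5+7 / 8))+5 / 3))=244224 / 5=48844.80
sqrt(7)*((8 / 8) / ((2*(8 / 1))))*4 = sqrt(7) / 4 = 0.66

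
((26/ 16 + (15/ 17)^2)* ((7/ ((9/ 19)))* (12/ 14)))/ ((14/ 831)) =29246491/ 16184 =1807.12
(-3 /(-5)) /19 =3 /95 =0.03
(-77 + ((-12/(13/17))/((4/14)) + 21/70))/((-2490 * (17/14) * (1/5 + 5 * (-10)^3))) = -119777/13756699710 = -0.00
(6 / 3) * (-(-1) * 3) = 6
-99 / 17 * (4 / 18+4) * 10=-4180 / 17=-245.88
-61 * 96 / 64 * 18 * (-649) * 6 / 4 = 3206709 / 2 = 1603354.50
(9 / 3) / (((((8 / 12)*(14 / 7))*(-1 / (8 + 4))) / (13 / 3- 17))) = 342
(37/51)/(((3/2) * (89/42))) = 1036/4539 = 0.23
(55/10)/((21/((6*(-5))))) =-55/7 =-7.86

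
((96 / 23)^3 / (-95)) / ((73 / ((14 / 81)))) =-458752 / 253134435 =-0.00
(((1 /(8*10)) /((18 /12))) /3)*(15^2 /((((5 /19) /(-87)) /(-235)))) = 388455 /8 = 48556.88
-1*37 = -37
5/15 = 1/3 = 0.33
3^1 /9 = 1 /3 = 0.33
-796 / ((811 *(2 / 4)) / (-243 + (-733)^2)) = -854977232 / 811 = -1054225.93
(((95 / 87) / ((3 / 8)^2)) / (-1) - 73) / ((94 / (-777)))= 16378901 / 24534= 667.60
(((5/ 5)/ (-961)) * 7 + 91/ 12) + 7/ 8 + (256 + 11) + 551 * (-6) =-3030.55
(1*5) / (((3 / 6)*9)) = 10 / 9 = 1.11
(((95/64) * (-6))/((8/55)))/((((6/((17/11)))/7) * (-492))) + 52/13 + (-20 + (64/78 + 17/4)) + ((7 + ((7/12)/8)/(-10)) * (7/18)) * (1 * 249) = 32735509559/49121280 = 666.42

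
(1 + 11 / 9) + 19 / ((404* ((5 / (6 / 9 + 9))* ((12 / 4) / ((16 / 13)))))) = 133504 / 59085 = 2.26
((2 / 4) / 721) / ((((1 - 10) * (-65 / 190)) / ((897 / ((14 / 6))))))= 437 / 5047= 0.09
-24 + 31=7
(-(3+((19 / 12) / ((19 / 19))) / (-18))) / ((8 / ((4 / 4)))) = -629 / 1728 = -0.36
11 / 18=0.61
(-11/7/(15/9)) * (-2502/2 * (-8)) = -330264/35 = -9436.11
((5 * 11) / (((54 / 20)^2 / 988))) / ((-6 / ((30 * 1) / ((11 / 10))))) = -24700000 / 729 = -33882.03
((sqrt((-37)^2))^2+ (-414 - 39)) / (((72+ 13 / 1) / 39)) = 35724 / 85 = 420.28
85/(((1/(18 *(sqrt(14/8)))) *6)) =255 *sqrt(7)/2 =337.33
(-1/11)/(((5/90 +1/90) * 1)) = -15/11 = -1.36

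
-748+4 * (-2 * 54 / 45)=-3788 / 5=-757.60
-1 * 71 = -71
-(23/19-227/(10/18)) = 38702/95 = 407.39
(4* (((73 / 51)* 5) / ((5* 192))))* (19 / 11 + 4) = 511 / 2992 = 0.17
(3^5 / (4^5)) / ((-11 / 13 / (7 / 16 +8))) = -2.37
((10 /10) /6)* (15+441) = 76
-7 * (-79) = 553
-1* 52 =-52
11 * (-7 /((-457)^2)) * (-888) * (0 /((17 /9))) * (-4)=0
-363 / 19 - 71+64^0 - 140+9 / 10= -43359 / 190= -228.21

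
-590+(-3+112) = -481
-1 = -1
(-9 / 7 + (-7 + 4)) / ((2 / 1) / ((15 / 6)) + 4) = -25 / 28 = -0.89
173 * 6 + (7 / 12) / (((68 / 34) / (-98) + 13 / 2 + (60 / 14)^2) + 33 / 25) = 399279427 / 384654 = 1038.02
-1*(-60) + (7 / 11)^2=7309 / 121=60.40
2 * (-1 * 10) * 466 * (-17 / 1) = 158440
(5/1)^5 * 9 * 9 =253125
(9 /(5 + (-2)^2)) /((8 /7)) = 7 /8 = 0.88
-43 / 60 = -0.72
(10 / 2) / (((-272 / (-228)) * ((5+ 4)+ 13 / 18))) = 513 / 1190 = 0.43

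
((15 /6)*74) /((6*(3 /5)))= 925 /18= 51.39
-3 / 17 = -0.18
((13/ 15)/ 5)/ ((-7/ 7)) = -0.17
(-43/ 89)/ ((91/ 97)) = -4171/ 8099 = -0.52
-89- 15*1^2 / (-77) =-6838 / 77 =-88.81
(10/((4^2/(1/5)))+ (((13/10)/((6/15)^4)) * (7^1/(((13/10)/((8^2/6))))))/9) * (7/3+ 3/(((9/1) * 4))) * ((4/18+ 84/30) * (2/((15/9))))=34523311/12150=2841.42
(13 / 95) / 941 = 13 / 89395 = 0.00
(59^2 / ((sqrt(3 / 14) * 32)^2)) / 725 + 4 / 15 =107109 / 371200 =0.29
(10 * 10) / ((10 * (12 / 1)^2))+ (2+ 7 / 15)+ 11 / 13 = 3.38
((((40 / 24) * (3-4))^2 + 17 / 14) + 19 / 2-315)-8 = -19499 / 63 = -309.51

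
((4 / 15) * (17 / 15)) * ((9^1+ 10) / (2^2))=1.44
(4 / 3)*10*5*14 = 2800 / 3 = 933.33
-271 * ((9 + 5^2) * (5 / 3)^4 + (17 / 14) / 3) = -80746889 / 1134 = -71205.37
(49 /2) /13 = 49 /26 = 1.88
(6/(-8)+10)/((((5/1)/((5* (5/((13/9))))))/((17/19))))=28305/988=28.65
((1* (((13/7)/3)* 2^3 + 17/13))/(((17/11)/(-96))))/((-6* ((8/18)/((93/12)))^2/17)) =335012.12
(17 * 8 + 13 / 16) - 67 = 1117 / 16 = 69.81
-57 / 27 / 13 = -19 / 117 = -0.16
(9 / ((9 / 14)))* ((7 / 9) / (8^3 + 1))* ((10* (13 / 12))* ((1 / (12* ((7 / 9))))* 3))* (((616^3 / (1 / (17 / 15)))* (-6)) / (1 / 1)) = -180801677056 / 1539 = -117479972.10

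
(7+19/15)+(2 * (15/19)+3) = 3661/285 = 12.85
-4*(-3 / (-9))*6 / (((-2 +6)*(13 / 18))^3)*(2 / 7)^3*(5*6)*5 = -874800 / 753571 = -1.16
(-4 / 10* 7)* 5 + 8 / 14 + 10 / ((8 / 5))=-201 / 28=-7.18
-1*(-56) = 56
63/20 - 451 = -8957/20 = -447.85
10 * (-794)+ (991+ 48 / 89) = -618413 / 89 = -6948.46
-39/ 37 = -1.05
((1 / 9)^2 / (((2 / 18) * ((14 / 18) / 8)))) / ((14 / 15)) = 60 / 49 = 1.22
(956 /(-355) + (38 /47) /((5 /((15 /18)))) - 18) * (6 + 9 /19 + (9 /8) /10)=-1029041 /7600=-135.40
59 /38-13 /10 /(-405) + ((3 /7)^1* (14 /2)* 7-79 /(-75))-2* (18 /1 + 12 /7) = -4260559 /269325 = -15.82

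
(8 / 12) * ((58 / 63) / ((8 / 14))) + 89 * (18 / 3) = 14447 / 27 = 535.07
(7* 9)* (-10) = -630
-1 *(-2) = 2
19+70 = 89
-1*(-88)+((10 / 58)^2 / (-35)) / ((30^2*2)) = 186500159 / 2119320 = 88.00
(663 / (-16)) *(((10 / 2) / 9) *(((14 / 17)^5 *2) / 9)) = -1.94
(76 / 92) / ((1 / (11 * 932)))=194788 / 23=8469.04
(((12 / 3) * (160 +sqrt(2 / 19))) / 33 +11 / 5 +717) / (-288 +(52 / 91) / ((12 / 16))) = -2.57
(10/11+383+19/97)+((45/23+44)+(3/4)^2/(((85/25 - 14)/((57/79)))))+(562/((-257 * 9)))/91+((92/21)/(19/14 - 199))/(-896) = 205873573712014215929/478752866792095896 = 430.02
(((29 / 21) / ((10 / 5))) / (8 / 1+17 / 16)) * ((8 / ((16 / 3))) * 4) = 16 / 35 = 0.46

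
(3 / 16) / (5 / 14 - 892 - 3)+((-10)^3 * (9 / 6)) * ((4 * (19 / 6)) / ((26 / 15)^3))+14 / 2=-267208231779 / 73379800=-3641.44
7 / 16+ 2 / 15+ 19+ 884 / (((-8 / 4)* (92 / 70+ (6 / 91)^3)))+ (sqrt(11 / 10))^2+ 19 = -176267710961 / 594374160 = -296.56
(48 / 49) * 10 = 480 / 49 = 9.80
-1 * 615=-615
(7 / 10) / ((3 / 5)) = 7 / 6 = 1.17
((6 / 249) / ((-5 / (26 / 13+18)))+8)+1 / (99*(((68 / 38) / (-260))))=6.44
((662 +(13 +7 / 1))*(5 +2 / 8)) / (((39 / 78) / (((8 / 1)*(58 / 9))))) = 1107568 / 3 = 369189.33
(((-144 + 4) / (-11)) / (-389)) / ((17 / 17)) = -140 / 4279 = -0.03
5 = 5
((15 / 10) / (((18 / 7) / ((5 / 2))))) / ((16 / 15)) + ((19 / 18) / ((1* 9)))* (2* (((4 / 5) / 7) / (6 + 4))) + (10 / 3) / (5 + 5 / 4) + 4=10710769 / 1814400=5.90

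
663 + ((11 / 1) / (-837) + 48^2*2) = 4411816 / 837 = 5270.99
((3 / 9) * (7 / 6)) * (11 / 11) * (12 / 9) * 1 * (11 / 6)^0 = 14 / 27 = 0.52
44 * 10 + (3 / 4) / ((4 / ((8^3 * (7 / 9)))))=1544 / 3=514.67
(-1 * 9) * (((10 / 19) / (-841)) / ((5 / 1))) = 0.00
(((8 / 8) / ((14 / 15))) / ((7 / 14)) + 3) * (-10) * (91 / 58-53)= 536940 / 203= 2645.02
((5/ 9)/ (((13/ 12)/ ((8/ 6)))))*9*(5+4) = 720/ 13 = 55.38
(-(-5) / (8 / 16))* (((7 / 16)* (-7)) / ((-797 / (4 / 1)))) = 245 / 1594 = 0.15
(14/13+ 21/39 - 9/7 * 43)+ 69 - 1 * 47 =-2882/91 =-31.67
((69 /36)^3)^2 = 148035889 /2985984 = 49.58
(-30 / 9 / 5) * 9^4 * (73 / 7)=-319302 / 7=-45614.57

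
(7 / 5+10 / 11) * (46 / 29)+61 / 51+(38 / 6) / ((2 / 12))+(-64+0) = -1719733 / 81345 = -21.14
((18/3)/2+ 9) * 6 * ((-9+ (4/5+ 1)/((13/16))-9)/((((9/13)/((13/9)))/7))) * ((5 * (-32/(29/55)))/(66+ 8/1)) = 73032960/1073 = 68064.27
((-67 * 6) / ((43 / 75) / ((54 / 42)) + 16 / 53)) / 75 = -191754 / 26753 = -7.17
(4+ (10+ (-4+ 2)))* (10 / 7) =120 / 7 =17.14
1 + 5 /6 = 11 /6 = 1.83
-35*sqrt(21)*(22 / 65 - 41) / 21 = 881*sqrt(21) / 13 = 310.56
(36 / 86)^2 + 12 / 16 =6843 / 7396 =0.93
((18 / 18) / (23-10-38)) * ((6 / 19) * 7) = -42 / 475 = -0.09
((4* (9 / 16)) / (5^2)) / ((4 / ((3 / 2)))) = 27 / 800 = 0.03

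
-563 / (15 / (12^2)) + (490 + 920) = -19974 / 5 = -3994.80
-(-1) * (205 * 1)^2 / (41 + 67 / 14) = 588350 / 641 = 917.86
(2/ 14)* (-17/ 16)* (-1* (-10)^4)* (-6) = -63750/ 7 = -9107.14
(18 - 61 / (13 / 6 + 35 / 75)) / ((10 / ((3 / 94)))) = -306 / 18565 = -0.02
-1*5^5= -3125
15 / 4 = 3.75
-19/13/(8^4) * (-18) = 171/26624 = 0.01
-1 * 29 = -29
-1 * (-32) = 32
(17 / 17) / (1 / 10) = 10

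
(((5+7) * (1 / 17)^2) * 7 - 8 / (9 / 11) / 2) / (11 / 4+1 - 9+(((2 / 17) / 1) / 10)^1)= 18400 / 20961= 0.88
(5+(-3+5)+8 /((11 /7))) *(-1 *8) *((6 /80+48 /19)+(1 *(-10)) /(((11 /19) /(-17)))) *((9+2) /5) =-17335829 /275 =-63039.38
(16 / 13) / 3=16 / 39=0.41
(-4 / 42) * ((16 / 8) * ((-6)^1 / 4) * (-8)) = -16 / 7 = -2.29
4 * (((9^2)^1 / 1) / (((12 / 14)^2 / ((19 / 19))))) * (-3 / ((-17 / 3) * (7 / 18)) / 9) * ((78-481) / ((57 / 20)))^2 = 8185413600 / 6137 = 1333780.94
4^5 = 1024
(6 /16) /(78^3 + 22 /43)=129 /163246064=0.00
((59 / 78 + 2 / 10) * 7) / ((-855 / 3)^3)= -0.00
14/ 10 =7/ 5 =1.40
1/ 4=0.25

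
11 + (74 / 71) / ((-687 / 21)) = 10.97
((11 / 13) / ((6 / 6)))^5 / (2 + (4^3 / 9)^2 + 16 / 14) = 91315917 / 11307357022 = 0.01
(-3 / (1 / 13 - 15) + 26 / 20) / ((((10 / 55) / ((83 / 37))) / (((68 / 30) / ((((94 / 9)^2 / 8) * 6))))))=101693592 / 198202525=0.51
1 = 1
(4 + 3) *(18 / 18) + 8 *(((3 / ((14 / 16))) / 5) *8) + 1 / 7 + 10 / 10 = 52.03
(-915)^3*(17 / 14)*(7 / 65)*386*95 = -47755468886625 / 13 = -3673497606663.46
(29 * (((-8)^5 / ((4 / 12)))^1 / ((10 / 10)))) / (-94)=1425408 / 47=30327.83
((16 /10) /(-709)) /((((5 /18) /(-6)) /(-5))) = -864 /3545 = -0.24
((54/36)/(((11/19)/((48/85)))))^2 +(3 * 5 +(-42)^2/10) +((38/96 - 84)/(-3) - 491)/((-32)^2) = 24890970472109/128909721600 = 193.09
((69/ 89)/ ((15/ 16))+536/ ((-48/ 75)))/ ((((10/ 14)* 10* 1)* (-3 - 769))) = 5212473/ 34354000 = 0.15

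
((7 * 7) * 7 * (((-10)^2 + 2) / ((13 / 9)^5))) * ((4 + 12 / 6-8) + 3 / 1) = 2065888314 / 371293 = 5564.04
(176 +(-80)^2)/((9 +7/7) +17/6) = 39456/77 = 512.42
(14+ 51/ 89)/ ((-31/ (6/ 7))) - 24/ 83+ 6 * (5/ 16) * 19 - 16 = 242792359/ 12823832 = 18.93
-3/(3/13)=-13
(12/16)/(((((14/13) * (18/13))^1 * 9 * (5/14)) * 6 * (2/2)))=169/6480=0.03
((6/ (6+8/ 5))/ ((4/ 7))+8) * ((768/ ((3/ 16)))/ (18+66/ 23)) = 524768/ 285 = 1841.29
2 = 2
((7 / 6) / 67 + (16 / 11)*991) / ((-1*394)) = -6374189 / 1742268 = -3.66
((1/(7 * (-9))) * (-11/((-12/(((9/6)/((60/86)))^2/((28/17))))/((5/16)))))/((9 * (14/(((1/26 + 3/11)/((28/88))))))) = -30772907/310671728640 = -0.00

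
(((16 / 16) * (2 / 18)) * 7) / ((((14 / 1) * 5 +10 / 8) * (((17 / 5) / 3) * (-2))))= -14 / 2907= -0.00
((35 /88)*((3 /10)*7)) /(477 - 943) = -147 /82016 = -0.00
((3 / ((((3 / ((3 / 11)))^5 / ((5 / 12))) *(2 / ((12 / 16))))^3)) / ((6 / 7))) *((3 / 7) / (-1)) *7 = -2625 / 273760136030824103936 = -0.00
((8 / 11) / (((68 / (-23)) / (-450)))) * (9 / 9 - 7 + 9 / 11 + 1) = -952200 / 2057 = -462.91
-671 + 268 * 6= 937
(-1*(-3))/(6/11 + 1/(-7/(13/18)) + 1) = 2.08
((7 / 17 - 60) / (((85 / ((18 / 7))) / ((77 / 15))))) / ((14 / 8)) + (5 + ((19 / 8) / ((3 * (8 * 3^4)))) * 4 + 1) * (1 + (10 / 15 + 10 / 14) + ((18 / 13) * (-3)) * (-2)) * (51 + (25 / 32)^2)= 12985754394763537 / 3926419660800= 3307.28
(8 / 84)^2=4 / 441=0.01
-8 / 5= -1.60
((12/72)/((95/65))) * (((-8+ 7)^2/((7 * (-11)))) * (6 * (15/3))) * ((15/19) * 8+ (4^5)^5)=-198640912135806920/3971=-50022894015564.57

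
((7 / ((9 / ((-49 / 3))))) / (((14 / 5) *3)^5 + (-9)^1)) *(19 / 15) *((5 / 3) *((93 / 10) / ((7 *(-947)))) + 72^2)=-39991943481875 / 20045549897298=-2.00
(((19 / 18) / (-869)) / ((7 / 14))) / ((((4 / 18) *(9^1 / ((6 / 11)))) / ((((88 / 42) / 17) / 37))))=-76 / 34435863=-0.00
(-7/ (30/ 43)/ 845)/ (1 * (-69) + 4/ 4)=301/ 1723800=0.00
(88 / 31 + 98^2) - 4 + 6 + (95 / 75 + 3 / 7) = 9610.53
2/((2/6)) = 6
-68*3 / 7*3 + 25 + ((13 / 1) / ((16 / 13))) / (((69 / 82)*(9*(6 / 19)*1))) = -12104539 / 208656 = -58.01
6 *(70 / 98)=4.29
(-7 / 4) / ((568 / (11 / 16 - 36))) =3955 / 36352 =0.11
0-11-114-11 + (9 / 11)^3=-180287 / 1331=-135.45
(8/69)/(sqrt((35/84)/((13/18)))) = 8 * sqrt(390)/1035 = 0.15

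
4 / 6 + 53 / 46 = 251 / 138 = 1.82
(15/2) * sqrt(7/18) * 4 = 5 * sqrt(14) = 18.71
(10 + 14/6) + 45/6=119/6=19.83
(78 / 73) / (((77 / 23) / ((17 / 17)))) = 1794 / 5621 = 0.32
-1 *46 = -46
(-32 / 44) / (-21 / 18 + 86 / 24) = -96 / 319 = -0.30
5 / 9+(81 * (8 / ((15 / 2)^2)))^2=749621 / 5625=133.27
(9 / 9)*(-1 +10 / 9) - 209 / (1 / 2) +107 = -2798 / 9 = -310.89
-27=-27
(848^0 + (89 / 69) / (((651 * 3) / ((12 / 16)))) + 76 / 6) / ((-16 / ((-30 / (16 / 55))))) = 675306775 / 7666176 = 88.09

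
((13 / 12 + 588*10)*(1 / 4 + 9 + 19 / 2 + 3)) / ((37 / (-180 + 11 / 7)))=-2556224633 / 4144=-616849.57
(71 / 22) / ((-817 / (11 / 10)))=-71 / 16340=-0.00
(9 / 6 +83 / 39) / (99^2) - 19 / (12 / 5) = -12103669 / 1528956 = -7.92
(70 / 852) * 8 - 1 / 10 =1187 / 2130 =0.56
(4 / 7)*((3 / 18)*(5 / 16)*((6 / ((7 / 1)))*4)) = 5 / 49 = 0.10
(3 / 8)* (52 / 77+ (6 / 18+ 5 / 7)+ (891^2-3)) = 22923277 / 77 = 297704.90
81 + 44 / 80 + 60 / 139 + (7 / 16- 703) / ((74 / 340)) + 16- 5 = -644933889 / 205720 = -3135.01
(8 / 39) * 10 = 80 / 39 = 2.05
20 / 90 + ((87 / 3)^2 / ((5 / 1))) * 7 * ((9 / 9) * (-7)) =-8241.58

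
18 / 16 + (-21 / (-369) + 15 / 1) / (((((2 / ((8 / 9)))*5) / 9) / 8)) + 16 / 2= 519007 / 4920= 105.49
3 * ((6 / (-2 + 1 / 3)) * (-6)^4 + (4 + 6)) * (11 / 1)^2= -8449914 / 5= -1689982.80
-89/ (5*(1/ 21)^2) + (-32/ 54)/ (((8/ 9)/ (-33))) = -39139/ 5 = -7827.80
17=17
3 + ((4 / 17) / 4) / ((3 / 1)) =154 / 51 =3.02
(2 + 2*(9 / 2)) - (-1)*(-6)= 5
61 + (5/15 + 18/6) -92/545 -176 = -182851/1635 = -111.84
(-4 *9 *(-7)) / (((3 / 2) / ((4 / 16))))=42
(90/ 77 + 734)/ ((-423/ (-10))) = 566080/ 32571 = 17.38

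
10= 10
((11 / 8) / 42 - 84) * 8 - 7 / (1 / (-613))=152009 / 42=3619.26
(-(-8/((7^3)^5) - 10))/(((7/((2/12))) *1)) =7912602516573/33232930569601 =0.24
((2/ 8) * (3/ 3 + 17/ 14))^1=31/ 56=0.55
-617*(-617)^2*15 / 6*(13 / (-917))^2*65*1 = -12901064831525 / 1681778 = -7671086.69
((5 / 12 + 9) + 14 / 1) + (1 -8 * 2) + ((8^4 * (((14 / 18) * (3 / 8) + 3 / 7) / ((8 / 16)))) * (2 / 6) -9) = 495469 / 252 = 1966.15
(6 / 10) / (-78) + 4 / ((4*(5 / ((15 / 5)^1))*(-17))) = -19 / 442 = -0.04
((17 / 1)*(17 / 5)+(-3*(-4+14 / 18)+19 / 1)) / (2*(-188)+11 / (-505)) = -130997 / 569673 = -0.23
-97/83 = -1.17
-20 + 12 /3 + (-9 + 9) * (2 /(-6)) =-16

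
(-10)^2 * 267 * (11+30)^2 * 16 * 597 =428719550400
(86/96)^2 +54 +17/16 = 128713/2304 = 55.87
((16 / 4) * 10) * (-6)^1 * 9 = -2160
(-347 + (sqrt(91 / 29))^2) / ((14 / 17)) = -84762 / 203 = -417.55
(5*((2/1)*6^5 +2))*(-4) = -311080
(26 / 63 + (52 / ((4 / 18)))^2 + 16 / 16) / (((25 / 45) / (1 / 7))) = 14080.48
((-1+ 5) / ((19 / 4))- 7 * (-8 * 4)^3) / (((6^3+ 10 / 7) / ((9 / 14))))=9805860 / 14459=678.18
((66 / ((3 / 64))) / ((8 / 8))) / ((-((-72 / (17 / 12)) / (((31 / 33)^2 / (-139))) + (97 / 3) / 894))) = -61692694272 / 350765731697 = -0.18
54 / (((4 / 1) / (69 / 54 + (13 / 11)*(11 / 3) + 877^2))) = 41533269 / 4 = 10383317.25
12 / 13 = 0.92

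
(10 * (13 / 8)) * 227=14755 / 4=3688.75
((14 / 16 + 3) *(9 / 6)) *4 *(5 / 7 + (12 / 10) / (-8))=7347 / 560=13.12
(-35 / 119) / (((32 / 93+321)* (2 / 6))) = -0.00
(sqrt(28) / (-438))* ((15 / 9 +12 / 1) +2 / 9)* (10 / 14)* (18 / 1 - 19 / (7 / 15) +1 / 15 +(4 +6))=166000* sqrt(7) / 289737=1.52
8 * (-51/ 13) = -408/ 13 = -31.38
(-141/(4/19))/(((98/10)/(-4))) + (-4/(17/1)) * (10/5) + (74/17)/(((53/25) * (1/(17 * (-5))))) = 4342869/44149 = 98.37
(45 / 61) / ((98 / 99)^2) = 441045 / 585844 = 0.75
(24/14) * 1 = 12/7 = 1.71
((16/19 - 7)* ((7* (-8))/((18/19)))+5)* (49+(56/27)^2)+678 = 1648055/81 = 20346.36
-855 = -855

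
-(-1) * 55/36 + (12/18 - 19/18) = 41/36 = 1.14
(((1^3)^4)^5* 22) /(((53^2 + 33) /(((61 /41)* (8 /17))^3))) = 0.00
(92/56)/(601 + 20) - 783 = -295973/378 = -783.00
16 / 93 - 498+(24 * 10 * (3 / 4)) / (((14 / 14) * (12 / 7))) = -36533 / 93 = -392.83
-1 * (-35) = 35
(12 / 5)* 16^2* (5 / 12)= 256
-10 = -10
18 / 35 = 0.51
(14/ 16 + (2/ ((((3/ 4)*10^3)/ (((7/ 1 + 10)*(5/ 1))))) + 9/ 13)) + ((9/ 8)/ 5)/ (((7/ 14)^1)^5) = 70153/ 7800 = 8.99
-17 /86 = -0.20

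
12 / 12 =1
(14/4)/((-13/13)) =-7/2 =-3.50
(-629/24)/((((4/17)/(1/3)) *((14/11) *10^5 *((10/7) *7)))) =-117623/4032000000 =-0.00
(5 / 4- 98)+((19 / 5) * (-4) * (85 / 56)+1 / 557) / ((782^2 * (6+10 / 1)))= -7381892287193 / 76298626432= -96.75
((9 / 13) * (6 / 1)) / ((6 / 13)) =9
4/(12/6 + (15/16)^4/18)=1.96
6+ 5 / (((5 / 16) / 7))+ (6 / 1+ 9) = 133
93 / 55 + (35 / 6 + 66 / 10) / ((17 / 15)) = 23677 / 1870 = 12.66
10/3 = 3.33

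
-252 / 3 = -84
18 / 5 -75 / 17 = -69 / 85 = -0.81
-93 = -93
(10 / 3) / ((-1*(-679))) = 0.00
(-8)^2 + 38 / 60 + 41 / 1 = 3169 / 30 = 105.63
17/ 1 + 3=20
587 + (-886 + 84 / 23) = -6793 / 23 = -295.35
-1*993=-993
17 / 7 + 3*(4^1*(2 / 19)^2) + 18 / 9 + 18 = 57013 / 2527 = 22.56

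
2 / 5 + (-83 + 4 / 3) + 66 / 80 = -9653 / 120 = -80.44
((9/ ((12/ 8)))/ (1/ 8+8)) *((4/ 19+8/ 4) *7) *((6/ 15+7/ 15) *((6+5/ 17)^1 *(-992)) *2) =-998602752/ 8075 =-123665.98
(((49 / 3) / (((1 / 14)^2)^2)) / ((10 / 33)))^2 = 107186928084544 / 25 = 4287477123381.76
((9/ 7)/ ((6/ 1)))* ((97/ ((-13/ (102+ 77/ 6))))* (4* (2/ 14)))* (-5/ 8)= 25705/ 392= 65.57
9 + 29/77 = 722/77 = 9.38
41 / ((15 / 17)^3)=201433 / 3375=59.68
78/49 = 1.59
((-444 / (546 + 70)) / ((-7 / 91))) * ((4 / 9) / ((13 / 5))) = 370 / 231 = 1.60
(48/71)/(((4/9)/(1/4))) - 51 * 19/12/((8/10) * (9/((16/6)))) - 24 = -205223/3834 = -53.53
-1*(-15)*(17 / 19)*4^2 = 4080 / 19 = 214.74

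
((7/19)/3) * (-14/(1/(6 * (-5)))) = 980/19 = 51.58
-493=-493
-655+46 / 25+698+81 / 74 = 84979 / 1850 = 45.93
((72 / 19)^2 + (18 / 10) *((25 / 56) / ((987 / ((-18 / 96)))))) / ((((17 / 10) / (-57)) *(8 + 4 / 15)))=-343832402475 / 5903344384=-58.24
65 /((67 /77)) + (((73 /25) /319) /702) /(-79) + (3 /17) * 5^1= 38075674196353 /503754129450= 75.58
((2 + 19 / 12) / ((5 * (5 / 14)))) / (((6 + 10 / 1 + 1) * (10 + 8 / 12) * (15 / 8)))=0.01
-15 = -15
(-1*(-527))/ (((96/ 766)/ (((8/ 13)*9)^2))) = 21798828/ 169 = 128987.15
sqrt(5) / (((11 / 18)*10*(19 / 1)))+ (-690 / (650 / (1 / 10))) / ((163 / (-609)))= 9*sqrt(5) / 1045+ 42021 / 105950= 0.42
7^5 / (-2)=-16807 / 2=-8403.50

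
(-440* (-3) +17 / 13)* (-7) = -120239 / 13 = -9249.15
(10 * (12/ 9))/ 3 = 40/ 9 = 4.44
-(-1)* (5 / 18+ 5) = 95 / 18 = 5.28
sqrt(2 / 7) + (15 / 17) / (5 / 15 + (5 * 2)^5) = 45 / 5100017 + sqrt(14) / 7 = 0.53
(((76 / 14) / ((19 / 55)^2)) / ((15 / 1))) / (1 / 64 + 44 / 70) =387200 / 82251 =4.71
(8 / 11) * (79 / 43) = 632 / 473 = 1.34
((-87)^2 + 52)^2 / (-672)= -58079641 / 672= -86428.04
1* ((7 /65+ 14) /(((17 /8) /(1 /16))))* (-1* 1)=-917 /2210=-0.41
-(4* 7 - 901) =873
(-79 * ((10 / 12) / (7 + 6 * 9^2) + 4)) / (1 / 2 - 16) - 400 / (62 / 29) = -166.70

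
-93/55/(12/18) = -279/110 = -2.54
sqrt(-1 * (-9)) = 3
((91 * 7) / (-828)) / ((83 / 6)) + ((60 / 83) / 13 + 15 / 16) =1116757 / 1191216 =0.94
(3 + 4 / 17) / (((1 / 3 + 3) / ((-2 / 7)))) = -33 / 119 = -0.28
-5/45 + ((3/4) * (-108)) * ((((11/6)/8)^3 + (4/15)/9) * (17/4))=-10656821/737280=-14.45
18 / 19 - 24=-438 / 19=-23.05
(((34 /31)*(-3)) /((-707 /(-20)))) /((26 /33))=-33660 /284921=-0.12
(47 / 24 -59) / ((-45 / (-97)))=-132793 / 1080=-122.96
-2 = -2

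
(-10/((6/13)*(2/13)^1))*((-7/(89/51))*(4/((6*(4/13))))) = 1307215/1068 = 1223.98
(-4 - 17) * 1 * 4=-84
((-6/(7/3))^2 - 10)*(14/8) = -83/14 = -5.93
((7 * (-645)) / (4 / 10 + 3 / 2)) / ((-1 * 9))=15050 / 57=264.04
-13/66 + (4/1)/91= -919/6006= -0.15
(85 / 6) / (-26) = -85 / 156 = -0.54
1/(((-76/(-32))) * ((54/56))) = 224/513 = 0.44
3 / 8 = 0.38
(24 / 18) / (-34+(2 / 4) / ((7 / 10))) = -0.04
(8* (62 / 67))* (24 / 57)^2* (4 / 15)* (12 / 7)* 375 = 38092800 / 169309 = 224.99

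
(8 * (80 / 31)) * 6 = 3840 / 31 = 123.87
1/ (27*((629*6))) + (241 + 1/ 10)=61419022/ 254745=241.10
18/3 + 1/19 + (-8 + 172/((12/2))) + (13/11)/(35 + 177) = 3552377/132924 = 26.72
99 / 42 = 33 / 14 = 2.36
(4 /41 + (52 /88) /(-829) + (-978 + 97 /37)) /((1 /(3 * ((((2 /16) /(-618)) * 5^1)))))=134915794795 /45595291808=2.96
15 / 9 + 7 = 26 / 3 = 8.67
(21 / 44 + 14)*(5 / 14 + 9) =11921 / 88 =135.47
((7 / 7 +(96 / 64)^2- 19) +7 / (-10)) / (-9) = 329 / 180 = 1.83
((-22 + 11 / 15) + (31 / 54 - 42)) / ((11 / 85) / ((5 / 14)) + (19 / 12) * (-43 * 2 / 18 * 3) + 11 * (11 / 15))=2877590 / 654783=4.39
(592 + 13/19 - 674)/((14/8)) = -6180/133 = -46.47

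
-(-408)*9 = 3672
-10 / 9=-1.11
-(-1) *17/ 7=17/ 7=2.43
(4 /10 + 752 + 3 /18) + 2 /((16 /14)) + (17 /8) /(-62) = 5611861 /7440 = 754.28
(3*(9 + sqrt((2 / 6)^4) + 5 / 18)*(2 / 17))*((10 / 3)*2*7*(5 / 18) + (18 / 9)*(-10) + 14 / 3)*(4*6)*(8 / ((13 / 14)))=-745472 / 459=-1624.12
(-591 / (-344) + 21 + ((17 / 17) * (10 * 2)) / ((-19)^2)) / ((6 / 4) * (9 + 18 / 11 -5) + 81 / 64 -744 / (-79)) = 19660916440 / 16522262079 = 1.19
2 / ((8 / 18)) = 9 / 2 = 4.50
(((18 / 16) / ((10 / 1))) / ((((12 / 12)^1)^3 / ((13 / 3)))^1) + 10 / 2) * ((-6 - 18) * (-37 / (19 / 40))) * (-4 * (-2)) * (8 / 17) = 12474624 / 323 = 38621.13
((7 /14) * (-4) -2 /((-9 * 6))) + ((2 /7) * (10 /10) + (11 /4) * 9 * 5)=92287 /756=122.07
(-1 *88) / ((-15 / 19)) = 1672 / 15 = 111.47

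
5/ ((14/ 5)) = 25/ 14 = 1.79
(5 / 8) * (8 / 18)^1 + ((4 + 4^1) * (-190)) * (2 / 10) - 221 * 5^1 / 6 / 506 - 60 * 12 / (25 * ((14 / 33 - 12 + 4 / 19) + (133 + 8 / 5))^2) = -413393861845949417 / 1359454326303348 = -304.09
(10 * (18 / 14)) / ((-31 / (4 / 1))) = -360 / 217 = -1.66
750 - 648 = 102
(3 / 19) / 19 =3 / 361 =0.01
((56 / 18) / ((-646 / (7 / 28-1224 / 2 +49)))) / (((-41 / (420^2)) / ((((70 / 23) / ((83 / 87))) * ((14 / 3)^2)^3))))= -2360281827772288000 / 6143255541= -384207007.51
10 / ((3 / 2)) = 20 / 3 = 6.67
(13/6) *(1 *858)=1859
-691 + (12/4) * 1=-688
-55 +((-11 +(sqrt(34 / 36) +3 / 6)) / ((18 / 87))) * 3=-829 / 4 +29 * sqrt(34) / 12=-193.16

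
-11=-11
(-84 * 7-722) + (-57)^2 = 1939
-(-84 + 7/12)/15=5.56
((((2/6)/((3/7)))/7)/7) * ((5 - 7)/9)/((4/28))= -2/81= -0.02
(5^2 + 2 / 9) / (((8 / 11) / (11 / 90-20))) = -4467133 / 6480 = -689.37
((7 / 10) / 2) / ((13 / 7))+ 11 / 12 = 431 / 390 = 1.11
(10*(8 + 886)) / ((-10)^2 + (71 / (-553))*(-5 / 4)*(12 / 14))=13842696 / 155053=89.28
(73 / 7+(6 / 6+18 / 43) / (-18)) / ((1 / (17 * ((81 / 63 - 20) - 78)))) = -17016.48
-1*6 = -6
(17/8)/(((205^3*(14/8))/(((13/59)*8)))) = 884/3558046625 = 0.00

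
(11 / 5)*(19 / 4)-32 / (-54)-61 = -26977 / 540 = -49.96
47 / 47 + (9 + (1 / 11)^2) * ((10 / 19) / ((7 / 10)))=125093 / 16093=7.77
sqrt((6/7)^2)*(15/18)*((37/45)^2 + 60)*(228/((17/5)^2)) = 46690220/54621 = 854.80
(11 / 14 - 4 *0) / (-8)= -11 / 112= -0.10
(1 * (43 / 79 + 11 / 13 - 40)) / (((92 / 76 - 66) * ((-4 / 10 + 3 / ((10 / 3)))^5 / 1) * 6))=12054208 / 3792711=3.18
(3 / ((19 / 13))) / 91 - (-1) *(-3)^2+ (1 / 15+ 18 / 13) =271639 / 25935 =10.47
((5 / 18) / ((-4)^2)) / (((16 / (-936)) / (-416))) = 845 / 2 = 422.50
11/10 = 1.10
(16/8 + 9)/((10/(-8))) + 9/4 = -131/20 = -6.55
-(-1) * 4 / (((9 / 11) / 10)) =440 / 9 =48.89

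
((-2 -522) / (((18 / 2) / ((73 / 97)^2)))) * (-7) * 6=39093544 / 28227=1384.97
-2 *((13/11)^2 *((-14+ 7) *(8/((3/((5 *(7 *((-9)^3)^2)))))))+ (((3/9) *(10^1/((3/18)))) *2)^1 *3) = 117356315520/121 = 969886905.12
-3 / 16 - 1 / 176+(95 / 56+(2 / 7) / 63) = 29257 / 19404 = 1.51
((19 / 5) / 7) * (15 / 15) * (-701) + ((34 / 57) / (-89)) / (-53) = -3581065021 / 9410415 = -380.54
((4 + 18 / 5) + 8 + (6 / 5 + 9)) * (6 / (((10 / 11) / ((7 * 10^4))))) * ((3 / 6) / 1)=5959800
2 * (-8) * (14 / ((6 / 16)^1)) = -1792 / 3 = -597.33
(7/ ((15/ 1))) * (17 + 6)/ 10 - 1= 11/ 150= 0.07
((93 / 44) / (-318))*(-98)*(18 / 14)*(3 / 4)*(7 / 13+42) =3240027 / 121264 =26.72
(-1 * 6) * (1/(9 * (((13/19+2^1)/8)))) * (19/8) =-722/153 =-4.72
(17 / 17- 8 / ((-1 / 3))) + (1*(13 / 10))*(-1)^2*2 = 138 / 5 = 27.60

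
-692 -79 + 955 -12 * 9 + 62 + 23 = 161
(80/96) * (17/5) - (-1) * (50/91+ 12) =8399/546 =15.38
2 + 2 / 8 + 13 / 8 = 31 / 8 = 3.88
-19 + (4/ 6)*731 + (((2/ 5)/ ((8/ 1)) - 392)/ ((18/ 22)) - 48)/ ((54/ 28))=52663/ 270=195.05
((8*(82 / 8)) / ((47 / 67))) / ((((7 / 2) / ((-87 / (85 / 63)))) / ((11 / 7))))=-94639644 / 27965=-3384.22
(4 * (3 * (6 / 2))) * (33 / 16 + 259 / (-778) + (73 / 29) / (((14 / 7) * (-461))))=62.17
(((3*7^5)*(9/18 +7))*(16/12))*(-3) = -1512630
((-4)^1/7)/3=-4/21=-0.19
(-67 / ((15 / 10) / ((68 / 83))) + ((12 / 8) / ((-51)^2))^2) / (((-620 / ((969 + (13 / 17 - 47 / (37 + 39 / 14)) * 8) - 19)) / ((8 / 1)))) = 8186381921872259 / 18313953101793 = 447.00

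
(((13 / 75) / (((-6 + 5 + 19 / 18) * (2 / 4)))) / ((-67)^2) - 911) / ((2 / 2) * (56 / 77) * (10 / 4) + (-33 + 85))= -1124605009 / 66437200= -16.93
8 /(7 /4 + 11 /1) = 0.63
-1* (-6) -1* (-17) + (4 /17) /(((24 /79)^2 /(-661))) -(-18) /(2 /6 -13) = -77377039 /46512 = -1663.59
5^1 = 5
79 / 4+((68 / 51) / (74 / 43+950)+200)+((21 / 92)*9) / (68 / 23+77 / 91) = 2562574867 / 11632647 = 220.29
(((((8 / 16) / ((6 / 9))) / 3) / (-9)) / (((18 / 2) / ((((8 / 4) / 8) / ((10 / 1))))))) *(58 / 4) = -29 / 25920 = -0.00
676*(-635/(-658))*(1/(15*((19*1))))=42926/18753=2.29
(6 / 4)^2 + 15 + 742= 3037 / 4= 759.25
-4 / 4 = -1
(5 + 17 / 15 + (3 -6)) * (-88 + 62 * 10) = 25004 / 15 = 1666.93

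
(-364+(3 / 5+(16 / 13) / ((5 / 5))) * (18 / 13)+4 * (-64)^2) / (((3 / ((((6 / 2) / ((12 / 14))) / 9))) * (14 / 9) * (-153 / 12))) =-1504338 / 14365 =-104.72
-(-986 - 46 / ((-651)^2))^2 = -174613525020380224 / 179607287601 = -972196.21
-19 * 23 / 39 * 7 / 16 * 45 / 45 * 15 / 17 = -15295 / 3536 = -4.33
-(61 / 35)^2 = -3721 / 1225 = -3.04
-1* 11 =-11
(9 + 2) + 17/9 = 116/9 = 12.89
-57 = -57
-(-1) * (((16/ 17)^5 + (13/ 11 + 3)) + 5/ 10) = 169313943/ 31236854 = 5.42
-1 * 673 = -673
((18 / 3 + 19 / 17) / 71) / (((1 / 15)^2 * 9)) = 3025 / 1207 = 2.51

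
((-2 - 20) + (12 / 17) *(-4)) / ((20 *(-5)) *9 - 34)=211 / 7939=0.03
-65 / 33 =-1.97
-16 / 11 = -1.45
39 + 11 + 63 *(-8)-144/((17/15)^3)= -2716502/4913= -552.92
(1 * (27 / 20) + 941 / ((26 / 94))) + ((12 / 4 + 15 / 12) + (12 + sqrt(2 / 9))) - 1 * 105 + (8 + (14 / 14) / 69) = sqrt(2) / 3 + 14902271 / 4485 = 3323.16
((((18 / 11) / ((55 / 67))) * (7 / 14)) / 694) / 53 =603 / 22253110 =0.00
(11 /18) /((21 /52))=286 /189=1.51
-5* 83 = -415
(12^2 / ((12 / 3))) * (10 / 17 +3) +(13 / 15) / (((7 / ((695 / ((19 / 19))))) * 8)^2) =42009673 / 159936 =262.67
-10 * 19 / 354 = -95 / 177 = -0.54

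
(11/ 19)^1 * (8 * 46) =213.05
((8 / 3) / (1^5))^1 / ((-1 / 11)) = -29.33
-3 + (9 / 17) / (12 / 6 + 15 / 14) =-2.83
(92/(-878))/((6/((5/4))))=-115/5268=-0.02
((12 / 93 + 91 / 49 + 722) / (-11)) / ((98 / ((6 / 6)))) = -157105 / 233926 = -0.67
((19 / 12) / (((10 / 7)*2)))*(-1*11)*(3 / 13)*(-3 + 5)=-1463 / 520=-2.81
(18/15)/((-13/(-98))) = 588/65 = 9.05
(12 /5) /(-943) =-12 /4715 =-0.00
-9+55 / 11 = -4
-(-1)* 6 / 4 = 3 / 2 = 1.50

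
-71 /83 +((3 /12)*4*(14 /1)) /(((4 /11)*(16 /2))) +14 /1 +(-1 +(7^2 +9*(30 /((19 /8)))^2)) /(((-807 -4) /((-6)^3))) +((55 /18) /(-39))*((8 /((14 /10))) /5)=394641871215757 /955281324816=413.12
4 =4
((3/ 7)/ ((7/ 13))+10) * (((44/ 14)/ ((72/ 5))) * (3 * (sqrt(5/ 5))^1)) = 7.07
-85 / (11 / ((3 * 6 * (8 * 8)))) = -97920 / 11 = -8901.82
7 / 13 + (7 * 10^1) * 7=6377 / 13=490.54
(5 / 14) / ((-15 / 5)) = -5 / 42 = -0.12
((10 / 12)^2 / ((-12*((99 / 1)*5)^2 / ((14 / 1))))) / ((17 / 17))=-7 / 2117016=-0.00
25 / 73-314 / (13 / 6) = -137207 / 949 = -144.58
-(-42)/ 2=21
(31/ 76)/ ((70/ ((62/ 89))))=961/ 236740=0.00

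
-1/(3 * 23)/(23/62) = -62/1587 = -0.04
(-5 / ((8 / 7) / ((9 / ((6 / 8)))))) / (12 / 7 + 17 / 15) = -11025 / 598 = -18.44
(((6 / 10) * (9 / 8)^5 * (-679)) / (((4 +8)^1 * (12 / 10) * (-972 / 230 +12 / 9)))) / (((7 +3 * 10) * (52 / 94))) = 216709534755 / 251678162944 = 0.86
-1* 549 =-549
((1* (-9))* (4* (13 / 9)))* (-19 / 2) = 494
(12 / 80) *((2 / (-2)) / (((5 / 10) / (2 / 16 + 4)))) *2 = -99 / 40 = -2.48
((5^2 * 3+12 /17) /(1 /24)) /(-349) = -5.21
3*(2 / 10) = 3 / 5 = 0.60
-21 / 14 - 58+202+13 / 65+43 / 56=40171 / 280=143.47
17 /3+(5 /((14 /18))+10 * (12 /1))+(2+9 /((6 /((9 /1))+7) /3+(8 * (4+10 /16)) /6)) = 135.13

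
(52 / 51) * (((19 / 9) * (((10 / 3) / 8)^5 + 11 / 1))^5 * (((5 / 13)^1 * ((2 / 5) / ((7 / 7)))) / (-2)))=-382595918355253988728714014403826522543 / 718214027568492971151045156667392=-532704.60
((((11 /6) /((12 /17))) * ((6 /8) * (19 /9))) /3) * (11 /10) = 39083 /25920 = 1.51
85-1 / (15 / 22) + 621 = 10568 / 15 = 704.53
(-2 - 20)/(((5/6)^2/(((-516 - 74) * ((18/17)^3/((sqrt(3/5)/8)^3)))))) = 31006457856 * sqrt(15)/4913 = 24442803.77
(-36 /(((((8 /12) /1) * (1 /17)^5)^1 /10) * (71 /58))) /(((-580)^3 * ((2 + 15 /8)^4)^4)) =1348832979025183899648 /1085879050566154482211560724775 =0.00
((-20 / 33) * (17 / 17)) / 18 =-10 / 297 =-0.03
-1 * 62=-62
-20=-20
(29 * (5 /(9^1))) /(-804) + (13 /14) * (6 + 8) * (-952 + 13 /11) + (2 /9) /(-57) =-6231107743 /504108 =-12360.66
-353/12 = -29.42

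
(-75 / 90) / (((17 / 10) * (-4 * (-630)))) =-5 / 25704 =-0.00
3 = 3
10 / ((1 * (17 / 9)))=90 / 17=5.29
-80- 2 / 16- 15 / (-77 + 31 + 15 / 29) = -841999 / 10552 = -79.80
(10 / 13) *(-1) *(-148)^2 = -219040 / 13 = -16849.23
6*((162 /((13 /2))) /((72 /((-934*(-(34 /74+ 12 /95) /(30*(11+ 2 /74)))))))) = 2884659 /839800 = 3.43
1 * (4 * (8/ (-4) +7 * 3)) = 76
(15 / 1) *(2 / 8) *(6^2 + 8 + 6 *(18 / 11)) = 201.82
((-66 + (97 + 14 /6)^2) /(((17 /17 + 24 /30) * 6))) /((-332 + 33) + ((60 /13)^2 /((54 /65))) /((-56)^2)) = -1123795400 /370249947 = -3.04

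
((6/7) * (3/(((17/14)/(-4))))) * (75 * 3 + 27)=-36288/17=-2134.59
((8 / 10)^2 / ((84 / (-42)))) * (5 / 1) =-8 / 5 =-1.60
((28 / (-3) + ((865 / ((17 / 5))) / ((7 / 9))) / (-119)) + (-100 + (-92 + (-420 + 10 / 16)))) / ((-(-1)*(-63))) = 211890617 / 21411432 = 9.90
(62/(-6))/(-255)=31/765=0.04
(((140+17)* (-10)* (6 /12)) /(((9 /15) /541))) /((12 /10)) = -10617125 /18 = -589840.28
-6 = -6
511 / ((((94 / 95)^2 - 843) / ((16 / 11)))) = -73788400 / 83591629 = -0.88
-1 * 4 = -4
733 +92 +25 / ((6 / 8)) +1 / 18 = 15451 / 18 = 858.39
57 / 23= 2.48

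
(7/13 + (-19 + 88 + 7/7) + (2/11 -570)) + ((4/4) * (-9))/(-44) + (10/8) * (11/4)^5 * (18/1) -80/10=887859121/292864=3031.64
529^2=279841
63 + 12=75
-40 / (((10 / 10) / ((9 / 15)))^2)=-72 / 5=-14.40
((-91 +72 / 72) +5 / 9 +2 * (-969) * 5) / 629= -15.55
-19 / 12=-1.58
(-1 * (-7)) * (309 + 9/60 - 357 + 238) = 26621/20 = 1331.05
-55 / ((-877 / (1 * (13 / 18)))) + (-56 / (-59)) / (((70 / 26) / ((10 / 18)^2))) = 1291745 / 8382366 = 0.15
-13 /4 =-3.25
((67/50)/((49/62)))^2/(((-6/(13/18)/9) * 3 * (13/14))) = -4313929/3858750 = -1.12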